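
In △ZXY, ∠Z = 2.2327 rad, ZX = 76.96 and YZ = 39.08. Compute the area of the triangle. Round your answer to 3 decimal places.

area ≈ 1186.232

Area = ½·YZ·ZX·sin Z ≈ 1186.2.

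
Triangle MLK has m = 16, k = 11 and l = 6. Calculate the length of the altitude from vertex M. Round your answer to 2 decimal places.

Semiperimeter s = (16 + 6 + 11)/2 = 16.5.
Heron's formula: area = √(16.5·0.5·10.5·5.5) ≈ 21.827.
The altitude from M has length 2·area/m ≈ 2.7284.

2.73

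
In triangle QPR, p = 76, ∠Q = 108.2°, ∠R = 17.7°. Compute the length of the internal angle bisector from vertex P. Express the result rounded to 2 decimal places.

t_P ≈ 38.49

The third angle is ∠P = 180° − ∠R − ∠Q = 54.10°.
Law of sines: q = p·sin Q/sin P ≈ 89.129.
Law of sines: r = p·sin R/sin P ≈ 28.525.
The bisector from P has length 2·r·q·cos(∠P/2)/(r+q) ≈ 38.491.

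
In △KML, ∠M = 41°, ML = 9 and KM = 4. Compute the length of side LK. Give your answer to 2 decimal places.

By the law of cosines, LK² = KM² + ML² − 2·KM·ML·cos M = 42.661, so LK ≈ 6.5315.

6.53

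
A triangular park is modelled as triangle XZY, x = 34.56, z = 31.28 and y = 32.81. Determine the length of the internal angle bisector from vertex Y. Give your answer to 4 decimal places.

By the law of cosines, cos Y = (x² + z² − y²) / (2·x·z) ≈ 0.50708, so ∠Y ≈ 59.53°.
The bisector from Y has length 2·x·z·cos(∠Y/2)/(x+z) ≈ 28.506.

28.5058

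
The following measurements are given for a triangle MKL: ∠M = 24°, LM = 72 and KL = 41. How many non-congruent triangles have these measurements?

2

LM·sin M = 72·sin(24°) ≈ 29.29.
Since LM sin M < KL < LM (29.29 < 41 < 72), two triangles exist.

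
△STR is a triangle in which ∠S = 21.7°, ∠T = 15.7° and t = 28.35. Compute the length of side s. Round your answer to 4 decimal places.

The third angle is ∠R = 180° − ∠S − ∠T = 142.60°.
Law of sines: s = t·sin S/sin T ≈ 38.737.

38.7373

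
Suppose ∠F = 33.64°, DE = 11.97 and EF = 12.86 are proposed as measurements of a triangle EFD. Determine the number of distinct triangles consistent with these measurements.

EF·sin F = 12.86·sin(33.64°) ≈ 7.124.
Since EF sin F < DE < EF (7.124 < 11.97 < 12.86), two triangles exist.

2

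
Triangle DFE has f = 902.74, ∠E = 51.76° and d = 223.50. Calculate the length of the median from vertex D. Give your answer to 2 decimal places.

838.18

By the law of cosines, e² = d² + f² − 2·d·f·cos E = 6.1513e+05, so e ≈ 784.3.
Median from D: ½√(2·f² + 2·e² − d²) ≈ 838.18.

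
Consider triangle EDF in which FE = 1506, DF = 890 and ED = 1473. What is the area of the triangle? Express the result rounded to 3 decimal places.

Semiperimeter s = (890 + 1506 + 1473)/2 = 1934.5.
Heron's formula: area = √(1934.5·1044.5·428.5·461.5) ≈ 6.3212e+05.

area ≈ 632120.471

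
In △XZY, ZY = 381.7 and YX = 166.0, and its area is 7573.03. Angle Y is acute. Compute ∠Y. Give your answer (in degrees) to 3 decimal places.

From area = ½·ZY·YX·sin Y, we get sin Y = 2·area/(ZY·YX) ≈ 0.23904.
Taking the acute solution, ∠Y ≈ 13.83°.

∠Y ≈ 13.830°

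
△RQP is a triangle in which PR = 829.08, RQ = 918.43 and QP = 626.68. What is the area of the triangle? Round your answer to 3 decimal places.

252961.118

Semiperimeter s = (626.68 + 829.08 + 918.43)/2 = 1187.1.
Heron's formula: area = √(1187.1·560.42·358.01·268.67) ≈ 2.5296e+05.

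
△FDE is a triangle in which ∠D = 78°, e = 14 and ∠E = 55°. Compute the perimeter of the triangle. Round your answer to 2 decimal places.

The third angle is ∠F = 180° − ∠D − ∠E = 47.00°.
Law of sines: f = e·sin F/sin E ≈ 12.499.
Law of sines: d = e·sin D/sin E ≈ 16.717.
Semiperimeter s = (12.499+16.717+14)/2 = 21.608.
Perimeter = 12.499 + 16.717 + 14 = 43.217.

perimeter ≈ 43.22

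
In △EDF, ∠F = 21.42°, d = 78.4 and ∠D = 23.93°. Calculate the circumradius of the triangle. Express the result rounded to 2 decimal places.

The third angle is ∠E = 180° − ∠D − ∠F = 134.65°.
Law of sines: e = d·sin E/sin D ≈ 137.5.
Law of sines: f = d·sin F/sin D ≈ 70.588.
Circumradius = d/(2 sin D) ≈ 96.642.

R ≈ 96.64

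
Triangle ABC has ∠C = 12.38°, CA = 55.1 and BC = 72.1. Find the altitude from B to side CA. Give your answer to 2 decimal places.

h_B ≈ 15.46

By the law of cosines, AB² = BC² + CA² − 2·BC·CA·cos C = 473.75, so AB ≈ 21.766.
Area = ½·BC·CA·sin C ≈ 425.86.
The altitude from B has length 2·area/CA ≈ 15.458.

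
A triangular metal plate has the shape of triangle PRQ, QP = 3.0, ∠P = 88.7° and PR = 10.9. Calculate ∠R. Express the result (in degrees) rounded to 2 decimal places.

By the law of cosines, RQ² = QP² + PR² − 2·QP·PR·cos P = 126.33, so RQ ≈ 11.239.
Law of cosines again: cos R = (PR² + RQ² − QP²)/(2·PR·RQ) ≈ 0.96374, so ∠R ≈ 15.48°.

∠R ≈ 15.48°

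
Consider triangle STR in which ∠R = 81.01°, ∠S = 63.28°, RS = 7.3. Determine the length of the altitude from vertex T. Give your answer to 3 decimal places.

11.034

The third angle is ∠T = 180° − ∠R − ∠S = 35.71°.
Law of sines: TR = RS·sin S/sin T ≈ 11.171.
Law of sines: ST = RS·sin R/sin T ≈ 12.353.
Area = ½·RS·TR·sin R ≈ 40.274.
The altitude from T has length 2·area/RS ≈ 11.034.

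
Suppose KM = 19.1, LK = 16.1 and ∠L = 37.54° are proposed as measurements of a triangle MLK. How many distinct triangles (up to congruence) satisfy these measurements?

LK·sin L = 16.1·sin(37.54°) ≈ 9.81.
Since KM ≥ LK, exactly one triangle exists.

1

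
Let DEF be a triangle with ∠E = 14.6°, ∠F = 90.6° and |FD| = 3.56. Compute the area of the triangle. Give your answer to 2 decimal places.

24.26

The third angle is ∠D = 180° − ∠E − ∠F = 74.80°.
Law of sines: |EF| = |FD|·sin D/sin E ≈ 13.629.
Law of sines: |DE| = |FD|·sin F/sin E ≈ 14.122.
Area = ½·|FD|·|EF|·sin F ≈ 24.258.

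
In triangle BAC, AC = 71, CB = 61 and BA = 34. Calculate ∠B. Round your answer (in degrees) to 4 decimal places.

By the law of cosines, cos B = (CB² + BA² − AC²) / (2·CB·BA) ≈ -0.03954, so ∠B ≈ 92.27°.

92.2659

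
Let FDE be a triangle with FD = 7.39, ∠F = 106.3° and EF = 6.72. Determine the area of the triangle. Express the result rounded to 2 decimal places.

area ≈ 23.83

Area = ½·EF·FD·sin F ≈ 23.832.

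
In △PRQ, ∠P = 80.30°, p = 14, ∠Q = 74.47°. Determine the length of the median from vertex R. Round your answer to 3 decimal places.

13.508

The third angle is ∠R = 180° − ∠Q − ∠P = 25.23°.
Law of sines: r = p·sin R/sin P ≈ 6.0541.
Law of sines: q = p·sin Q/sin P ≈ 13.685.
Median from R: ½√(2·q² + 2·p² − r²) ≈ 13.508.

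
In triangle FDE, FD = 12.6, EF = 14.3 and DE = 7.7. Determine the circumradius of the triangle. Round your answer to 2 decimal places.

R ≈ 7.17

By the law of cosines, cos F = (EF² + FD² − DE²) / (2·EF·FD) ≈ 0.84349, so ∠F ≈ 32.49°.
Circumradius = DE/(2 sin F) ≈ 7.1675.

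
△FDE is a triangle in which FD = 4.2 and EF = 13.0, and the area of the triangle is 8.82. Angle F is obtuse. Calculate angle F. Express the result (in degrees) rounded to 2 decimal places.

From area = ½·EF·FD·sin F, we get sin F = 2·area/(EF·FD) ≈ 0.32308.
Taking the obtuse solution, ∠F ≈ 161.15°.

161.15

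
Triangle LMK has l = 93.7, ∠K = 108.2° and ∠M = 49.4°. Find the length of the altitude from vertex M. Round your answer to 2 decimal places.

h_M ≈ 89.01

The third angle is ∠L = 180° − ∠M − ∠K = 22.40°.
Law of sines: m = l·sin M/sin L ≈ 186.69.
Law of sines: k = l·sin K/sin L ≈ 233.59.
Area = ½·l·m·sin K ≈ 8309.1.
The altitude from M has length 2·area/m ≈ 89.012.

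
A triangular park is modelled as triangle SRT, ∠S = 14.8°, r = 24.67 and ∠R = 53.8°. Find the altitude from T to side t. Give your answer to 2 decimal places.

The third angle is ∠T = 180° − ∠S − ∠R = 111.40°.
Law of sines: s = r·sin S/sin R ≈ 7.8094.
Law of sines: t = r·sin T/sin R ≈ 28.464.
Area = ½·r·s·sin T ≈ 89.687.
The altitude from T has length 2·area/t ≈ 6.3018.

h_T ≈ 6.30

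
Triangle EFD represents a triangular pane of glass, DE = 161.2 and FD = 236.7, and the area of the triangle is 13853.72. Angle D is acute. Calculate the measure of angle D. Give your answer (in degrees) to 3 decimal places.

46.566

From area = ½·FD·DE·sin D, we get sin D = 2·area/(FD·DE) ≈ 0.72616.
Taking the acute solution, ∠D ≈ 46.57°.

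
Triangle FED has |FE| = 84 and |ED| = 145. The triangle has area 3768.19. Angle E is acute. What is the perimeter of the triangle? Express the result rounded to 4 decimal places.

From area = ½·|FE|·|ED|·sin E, we get sin E = 2·area/(|FE|·|ED|) ≈ 0.61875.
Taking the acute solution, ∠E ≈ 38.22°.
Law of cosines then gives |DF| ≈ 94.573.
Perimeter = 145 + 94.573 + 84 = 323.57.

perimeter ≈ 323.5732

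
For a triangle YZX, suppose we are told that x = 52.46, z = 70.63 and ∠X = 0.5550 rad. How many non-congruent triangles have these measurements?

2

z·sin X = 70.63·sin(0.5550 rad) ≈ 37.22.
Since z sin X < x < z (37.22 < 52.46 < 70.63), two triangles exist.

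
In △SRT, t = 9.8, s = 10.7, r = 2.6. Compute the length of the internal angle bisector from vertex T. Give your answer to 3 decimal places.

3.566

By the law of cosines, cos T = (s² + r² − t²) / (2·s·r) ≈ 0.45309, so ∠T ≈ 63.06°.
The bisector from T has length 2·s·r·cos(∠T/2)/(s+r) ≈ 3.5659.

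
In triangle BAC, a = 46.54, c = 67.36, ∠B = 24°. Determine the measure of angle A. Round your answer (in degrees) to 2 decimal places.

∠A ≈ 37.31°

By the law of cosines, b² = a² + c² − 2·a·c·cos B = 975.53, so b ≈ 31.233.
Law of cosines again: cos A = (c² + b² − a²)/(2·c·b) ≈ 0.79542, so ∠A ≈ 37.31°.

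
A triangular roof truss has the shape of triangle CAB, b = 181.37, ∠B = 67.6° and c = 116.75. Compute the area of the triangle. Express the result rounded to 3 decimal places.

Law of sines: sin C = c·sin B/b ≈ 0.59514.
Since b ≥ c, only the acute value applies: ∠C ≈ 36.52°.
Then ∠A = 180° − ∠B − ∠C ≈ 75.88°.
Law of sines gives a = b·sin A/sin B ≈ 190.24.
Area = ½·b·c·sin A ≈ 10267.

area ≈ 10267.472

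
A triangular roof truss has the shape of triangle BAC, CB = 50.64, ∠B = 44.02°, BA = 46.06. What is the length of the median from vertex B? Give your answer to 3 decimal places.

By the law of cosines, AC² = CB² + BA² − 2·CB·BA·cos B = 1331.4, so AC ≈ 36.488.
Median from B: ½√(2·CB² + 2·BA² − AC²) ≈ 44.834.

44.834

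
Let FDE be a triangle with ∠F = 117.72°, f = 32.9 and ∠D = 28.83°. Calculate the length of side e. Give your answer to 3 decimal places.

20.486

The third angle is ∠E = 180° − ∠F − ∠D = 33.45°.
Law of sines: e = f·sin E/sin F ≈ 20.486.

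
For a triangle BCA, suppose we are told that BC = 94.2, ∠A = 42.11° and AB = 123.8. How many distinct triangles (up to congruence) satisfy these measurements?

2

AB·sin A = 123.8·sin(42.11°) ≈ 83.01.
Since AB sin A < BC < AB (83.01 < 94.2 < 123.8), two triangles exist.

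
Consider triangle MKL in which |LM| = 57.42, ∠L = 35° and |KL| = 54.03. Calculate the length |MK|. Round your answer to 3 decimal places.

33.669

By the law of cosines, |MK|² = |KL|² + |LM|² − 2·|KL|·|LM|·cos L = 1133.6, so |MK| ≈ 33.669.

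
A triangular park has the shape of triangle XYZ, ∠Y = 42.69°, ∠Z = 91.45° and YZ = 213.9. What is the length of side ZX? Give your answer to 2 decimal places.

The third angle is ∠X = 180° − ∠Y − ∠Z = 45.86°.
Law of sines: ZX = YZ·sin Y/sin X ≈ 202.09.

202.09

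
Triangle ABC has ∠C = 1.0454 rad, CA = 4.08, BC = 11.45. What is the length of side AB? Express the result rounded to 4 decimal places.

10.0443

By the law of cosines, AB² = BC² + CA² − 2·BC·CA·cos C = 100.89, so AB ≈ 10.044.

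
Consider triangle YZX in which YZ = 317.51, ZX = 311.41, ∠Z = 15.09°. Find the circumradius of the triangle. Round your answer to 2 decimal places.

By the law of cosines, XY² = YZ² + ZX² − 2·YZ·ZX·cos Z = 6856.1, so XY ≈ 82.801.
Area = ½·YZ·ZX·sin Z ≈ 12870.
Circumradius = XY/(2 sin Z) ≈ 159.03.

159.03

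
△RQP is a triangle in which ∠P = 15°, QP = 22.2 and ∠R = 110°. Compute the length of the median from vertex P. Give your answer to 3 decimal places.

The third angle is ∠Q = 180° − ∠P − ∠R = 55.00°.
Law of sines: PR = QP·sin Q/sin R ≈ 19.352.
Law of sines: RQ = QP·sin P/sin R ≈ 6.1145.
Median from P: ½√(2·QP² + 2·PR² − RQ²) ≈ 20.599.

20.599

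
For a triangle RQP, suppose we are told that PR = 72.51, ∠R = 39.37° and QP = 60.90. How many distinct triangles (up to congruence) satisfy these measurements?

PR·sin R = 72.51·sin(39.37°) ≈ 45.99.
Since PR sin R < QP < PR (45.99 < 60.90 < 72.51), two triangles exist.

2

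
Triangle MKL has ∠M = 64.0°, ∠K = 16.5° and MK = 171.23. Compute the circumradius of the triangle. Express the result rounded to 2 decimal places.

R ≈ 86.81

The third angle is ∠L = 180° − ∠M − ∠K = 99.50°.
Law of sines: KL = MK·sin M/sin L ≈ 156.04.
Law of sines: LM = MK·sin K/sin L ≈ 49.308.
Circumradius = MK/(2 sin L) ≈ 86.805.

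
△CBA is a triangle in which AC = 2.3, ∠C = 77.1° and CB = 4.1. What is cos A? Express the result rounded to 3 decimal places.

By the law of cosines, BA² = AC² + CB² − 2·AC·CB·cos C = 17.89, so BA ≈ 4.2296.
Law of cosines again: cos A = (BA² + AC² − CB²)/(2·BA·AC) ≈ 0.32738, so ∠A ≈ 70.89°.

0.327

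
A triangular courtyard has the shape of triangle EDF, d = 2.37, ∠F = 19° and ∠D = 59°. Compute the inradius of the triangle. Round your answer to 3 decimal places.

The third angle is ∠E = 180° − ∠D − ∠F = 102.00°.
Law of sines: e = d·sin E/sin D ≈ 2.7045.
Law of sines: f = d·sin F/sin D ≈ 0.90017.
Area = ½·d·e·sin F ≈ 1.0434.
Semiperimeter s = (2.7045+2.37+0.90017)/2 = 2.9873.
Inradius = area/s = 1.0434/2.9873 ≈ 0.34927.

0.349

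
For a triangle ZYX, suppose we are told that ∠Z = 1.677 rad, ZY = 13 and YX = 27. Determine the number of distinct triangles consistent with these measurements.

1

ZY·sin Z = 13·sin(1.677 rad) ≈ 12.93.
Since ∠Z is not acute, a triangle exists only if YX > ZY; here YX > ZY, so there is exactly one triangle.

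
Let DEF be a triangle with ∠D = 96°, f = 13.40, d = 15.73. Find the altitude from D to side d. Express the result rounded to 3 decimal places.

Law of sines: sin F = f·sin D/d ≈ 0.84721.
Since d ≥ f, only the acute value applies: ∠F ≈ 57.91°.
Then ∠E = 180° − ∠D − ∠F ≈ 26.09°.
Law of sines gives e = d·sin E/sin D ≈ 6.956.
Area = ½·d·f·sin E ≈ 46.35.
The altitude from D has length 2·area/d ≈ 5.8932.

h_D ≈ 5.893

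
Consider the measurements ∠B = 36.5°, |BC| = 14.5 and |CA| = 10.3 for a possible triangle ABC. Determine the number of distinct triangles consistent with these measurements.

2

|BC|·sin B = 14.5·sin(36.5°) ≈ 8.625.
Since |BC| sin B < |CA| < |BC| (8.625 < 10.3 < 14.5), two triangles exist.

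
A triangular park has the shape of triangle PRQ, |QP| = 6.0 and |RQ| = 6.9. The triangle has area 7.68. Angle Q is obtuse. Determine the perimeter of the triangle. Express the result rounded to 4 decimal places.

From area = ½·|RQ|·|QP|·sin Q, we get sin Q = 2·area/(|RQ|·|QP|) ≈ 0.37101.
Taking the obtuse solution, ∠Q ≈ 158.22°.
Law of cosines then gives |PR| ≈ 12.669.
Perimeter = 6.9 + 6 + 12.669 = 25.569.

perimeter ≈ 25.5689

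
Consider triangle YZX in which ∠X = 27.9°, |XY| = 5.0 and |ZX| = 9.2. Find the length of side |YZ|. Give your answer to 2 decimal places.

5.32

By the law of cosines, |YZ|² = |ZX|² + |XY|² − 2·|ZX|·|XY|·cos X = 28.334, so |YZ| ≈ 5.3229.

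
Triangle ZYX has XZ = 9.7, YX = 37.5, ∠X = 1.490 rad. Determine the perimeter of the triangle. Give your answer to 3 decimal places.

85.169

By the law of cosines, ZY² = YX² + XZ² − 2·YX·XZ·cos X = 1441.6, so ZY ≈ 37.969.
Semiperimeter s = (37.5+9.7+37.969)/2 = 42.584.
Perimeter = 37.5 + 9.7 + 37.969 = 85.169.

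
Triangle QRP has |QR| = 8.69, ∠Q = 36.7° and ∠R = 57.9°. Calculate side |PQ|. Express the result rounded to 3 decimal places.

The third angle is ∠P = 180° − ∠Q − ∠R = 85.40°.
Law of sines: |PQ| = |QR|·sin R/sin P ≈ 7.3853.

7.385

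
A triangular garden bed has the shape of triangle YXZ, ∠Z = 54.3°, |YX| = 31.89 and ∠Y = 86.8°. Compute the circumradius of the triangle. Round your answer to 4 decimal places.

The third angle is ∠X = 180° − ∠Z − ∠Y = 38.90°.
Law of sines: |XZ| = |YX|·sin Y/sin Z ≈ 39.208.
Law of sines: |ZY| = |YX|·sin X/sin Z ≈ 24.66.
Circumradius = |YX|/(2 sin Z) ≈ 19.635.

R ≈ 19.6347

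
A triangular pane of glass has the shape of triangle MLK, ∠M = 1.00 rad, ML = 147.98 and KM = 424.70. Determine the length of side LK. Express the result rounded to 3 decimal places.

366.545

By the law of cosines, LK² = KM² + ML² − 2·KM·ML·cos M = 1.3436e+05, so LK ≈ 366.55.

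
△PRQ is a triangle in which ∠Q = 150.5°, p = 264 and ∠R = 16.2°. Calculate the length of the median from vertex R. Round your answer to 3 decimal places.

The third angle is ∠P = 180° − ∠R − ∠Q = 13.30°.
Law of sines: r = p·sin R/sin P ≈ 320.16.
Law of sines: q = p·sin Q/sin P ≈ 565.09.
Median from R: ½√(2·q² + 2·p² − r²) ≈ 410.96.

m_R ≈ 410.959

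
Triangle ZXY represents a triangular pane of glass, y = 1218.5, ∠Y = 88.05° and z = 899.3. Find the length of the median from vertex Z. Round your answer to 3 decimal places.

950.947

Law of sines: sin Z = z·sin Y/y ≈ 0.73761.
Since y ≥ z, only the acute value applies: ∠Z ≈ 47.53°.
Then ∠X = 180° − ∠Y − ∠Z ≈ 44.42°.
Law of sines gives x = y·sin X/sin Y ≈ 853.36.
Median from Z: ½√(2·x² + 2·y² − z²) ≈ 950.95.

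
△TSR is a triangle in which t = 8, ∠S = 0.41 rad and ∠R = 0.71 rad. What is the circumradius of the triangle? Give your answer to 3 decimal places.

The third angle is ∠T = π − ∠S − ∠R = 2.022 rad.
Law of sines: s = t·sin S/sin T ≈ 3.5428.
Law of sines: r = t·sin R/sin T ≈ 5.7934.
Circumradius = t/(2 sin T) ≈ 4.4439.

4.444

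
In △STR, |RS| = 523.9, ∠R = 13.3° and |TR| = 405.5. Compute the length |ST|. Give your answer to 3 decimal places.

By the law of cosines, |ST|² = |TR|² + |RS|² − 2·|TR|·|RS|·cos R = 25414, so |ST| ≈ 159.42.

159.419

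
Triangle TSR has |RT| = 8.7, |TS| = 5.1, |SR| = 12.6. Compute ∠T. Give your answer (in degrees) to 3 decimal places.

∠T ≈ 130.016°

By the law of cosines, cos T = (|RT|² + |TS|² − |SR|²) / (2·|RT|·|TS|) ≈ -0.64300, so ∠T ≈ 130.02°.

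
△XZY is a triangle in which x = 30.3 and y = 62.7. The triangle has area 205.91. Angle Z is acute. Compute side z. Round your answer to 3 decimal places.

From area = ½·y·x·sin Z, we get sin Z = 2·area/(y·x) ≈ 0.21677.
Taking the acute solution, ∠Z ≈ 0.219 rad.
Law of cosines then gives z ≈ 33.765.

33.765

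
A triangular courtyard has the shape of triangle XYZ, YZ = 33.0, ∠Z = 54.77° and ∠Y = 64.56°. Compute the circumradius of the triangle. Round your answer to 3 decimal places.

The third angle is ∠X = 180° − ∠Y − ∠Z = 60.67°.
Law of sines: ZX = YZ·sin Y/sin X ≈ 34.182.
Law of sines: XY = YZ·sin Z/sin X ≈ 30.919.
Circumradius = YZ/(2 sin X) ≈ 18.926.

18.926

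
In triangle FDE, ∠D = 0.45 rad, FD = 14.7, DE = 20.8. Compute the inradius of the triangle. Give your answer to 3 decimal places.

By the law of cosines, EF² = FD² + DE² − 2·FD·DE·cos D = 98.089, so EF ≈ 9.904.
Area = ½·FD·DE·sin D ≈ 66.498.
Semiperimeter s = (20.8+9.904+14.7)/2 = 22.702.
Inradius = area/s = 66.498/22.702 ≈ 2.9292.

2.929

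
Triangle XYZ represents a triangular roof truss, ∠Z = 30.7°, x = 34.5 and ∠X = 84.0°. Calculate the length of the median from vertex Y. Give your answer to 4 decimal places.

The third angle is ∠Y = 180° − ∠Z − ∠X = 65.30°.
Law of sines: y = x·sin Y/sin X ≈ 31.516.
Law of sines: z = x·sin Z/sin X ≈ 17.711.
Median from Y: ½√(2·z² + 2·x² − y²) ≈ 22.442.

m_Y ≈ 22.4420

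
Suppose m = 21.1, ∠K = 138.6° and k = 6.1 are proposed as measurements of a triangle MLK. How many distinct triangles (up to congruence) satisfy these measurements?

0

m·sin K = 21.1·sin(138.6°) ≈ 13.95.
Since ∠K is not acute, a triangle exists only if k > m; here k ≤ m, so there is no triangle.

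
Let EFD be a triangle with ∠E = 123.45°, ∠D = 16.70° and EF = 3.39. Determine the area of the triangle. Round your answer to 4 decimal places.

The third angle is ∠F = 180° − ∠D − ∠E = 39.85°.
Law of sines: FD = EF·sin E/sin D ≈ 9.8431.
Law of sines: DE = EF·sin F/sin D ≈ 7.5593.
Area = ½·EF·FD·sin F ≈ 10.691.

10.6908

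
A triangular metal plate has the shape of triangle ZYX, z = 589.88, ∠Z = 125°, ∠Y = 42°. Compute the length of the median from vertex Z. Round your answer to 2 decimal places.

The third angle is ∠X = 180° − ∠Z − ∠Y = 13.00°.
Law of sines: y = z·sin Y/sin Z ≈ 481.85.
Law of sines: x = z·sin X/sin Z ≈ 161.99.
Median from Z: ½√(2·y² + 2·x² − z²) ≈ 205.47.

m_Z ≈ 205.47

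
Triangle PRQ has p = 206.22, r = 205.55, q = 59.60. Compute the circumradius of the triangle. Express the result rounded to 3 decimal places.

104.044

By the law of cosines, cos P = (r² + q² − p²) / (2·r·q) ≈ 0.13372, so ∠P ≈ 82.32°.
Circumradius = p/(2 sin P) ≈ 104.04.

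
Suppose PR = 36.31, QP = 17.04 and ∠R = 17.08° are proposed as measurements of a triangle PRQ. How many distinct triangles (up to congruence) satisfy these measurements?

PR·sin R = 36.31·sin(17.08°) ≈ 10.66.
Since PR sin R < QP < PR (10.66 < 17.04 < 36.31), two triangles exist.

2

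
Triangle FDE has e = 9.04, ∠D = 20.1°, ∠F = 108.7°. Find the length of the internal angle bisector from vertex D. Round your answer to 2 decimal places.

The third angle is ∠E = 180° − ∠F − ∠D = 51.20°.
Law of sines: f = e·sin F/sin E ≈ 10.987.
Law of sines: d = e·sin D/sin E ≈ 3.9863.
The bisector from D has length 2·e·f·cos(∠D/2)/(e+f) ≈ 9.7668.

t_D ≈ 9.77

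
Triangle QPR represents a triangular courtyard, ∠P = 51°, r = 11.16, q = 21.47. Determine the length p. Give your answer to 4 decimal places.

16.8502

By the law of cosines, p² = r² + q² − 2·r·q·cos P = 283.93, so p ≈ 16.85.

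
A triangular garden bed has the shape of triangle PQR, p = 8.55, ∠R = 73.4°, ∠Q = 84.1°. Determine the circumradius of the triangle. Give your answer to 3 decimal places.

11.171

The third angle is ∠P = 180° − ∠Q − ∠R = 22.50°.
Law of sines: q = p·sin Q/sin P ≈ 22.224.
Law of sines: r = p·sin R/sin P ≈ 21.411.
Circumradius = p/(2 sin P) ≈ 11.171.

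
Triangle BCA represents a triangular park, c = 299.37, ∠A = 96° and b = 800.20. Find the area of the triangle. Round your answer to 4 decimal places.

area ≈ 119121.7809

Area = ½·b·c·sin A ≈ 1.1912e+05.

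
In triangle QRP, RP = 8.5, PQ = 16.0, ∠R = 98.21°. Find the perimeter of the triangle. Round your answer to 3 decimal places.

perimeter ≈ 36.896

Law of sines: sin Q = RP·sin R/PQ ≈ 0.52581.
Since PQ ≥ RP, only the acute value applies: ∠Q ≈ 31.72°.
Then ∠P = 180° − ∠R − ∠Q ≈ 50.07°.
Law of sines gives QR = PQ·sin P/sin R ≈ 12.396.
Semiperimeter s = (8.5+16+12.396)/2 = 18.448.
Perimeter = 8.5 + 16 + 12.396 = 36.896.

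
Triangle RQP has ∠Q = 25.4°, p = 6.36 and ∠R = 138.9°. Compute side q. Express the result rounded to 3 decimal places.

The third angle is ∠P = 180° − ∠R − ∠Q = 15.70°.
Law of sines: q = p·sin Q/sin P ≈ 10.081.

10.081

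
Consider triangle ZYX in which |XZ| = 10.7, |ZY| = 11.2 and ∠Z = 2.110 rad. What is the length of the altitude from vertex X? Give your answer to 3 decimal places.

By the law of cosines, |YX|² = |XZ|² + |ZY|² − 2·|XZ|·|ZY|·cos Z = 362.99, so |YX| ≈ 19.052.
Area = ½·|XZ|·|ZY|·sin Z ≈ 51.418.
The altitude from X has length 2·area/|ZY| ≈ 9.1819.

9.182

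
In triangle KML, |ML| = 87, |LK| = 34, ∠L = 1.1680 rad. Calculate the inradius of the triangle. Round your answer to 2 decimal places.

r ≈ 13.54

By the law of cosines, |KM|² = |ML|² + |LK|² − 2·|ML|·|LK|·cos L = 6406, so |KM| ≈ 80.037.
Area = ½·|ML|·|LK|·sin L ≈ 1360.6.
Semiperimeter s = (87+34+80.037)/2 = 100.52.
Inradius = area/s = 1360.6/100.52 ≈ 13.536.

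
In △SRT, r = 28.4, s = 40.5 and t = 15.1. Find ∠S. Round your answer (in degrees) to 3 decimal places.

By the law of cosines, cos S = (r² + t² − s²) / (2·r·t) ≈ -0.70618, so ∠S ≈ 134.93°.

∠S ≈ 134.925°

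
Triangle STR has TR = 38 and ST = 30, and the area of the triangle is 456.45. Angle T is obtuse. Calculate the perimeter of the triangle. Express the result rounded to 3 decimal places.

128.906

From area = ½·ST·TR·sin T, we get sin T = 2·area/(ST·TR) ≈ 0.80079.
Taking the obtuse solution, ∠T ≈ 126.79°.
Law of cosines then gives RS ≈ 60.906.
Perimeter = 38 + 60.906 + 30 = 128.91.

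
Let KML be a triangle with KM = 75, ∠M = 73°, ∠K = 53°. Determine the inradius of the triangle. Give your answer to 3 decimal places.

22.341

The third angle is ∠L = 180° − ∠K − ∠M = 54.00°.
Law of sines: ML = KM·sin K/sin L ≈ 74.038.
Law of sines: LK = KM·sin M/sin L ≈ 88.654.
Area = ½·KM·ML·sin M ≈ 2655.1.
Semiperimeter s = (74.038+88.654+75)/2 = 118.85.
Inradius = area/s = 2655.1/118.85 ≈ 22.341.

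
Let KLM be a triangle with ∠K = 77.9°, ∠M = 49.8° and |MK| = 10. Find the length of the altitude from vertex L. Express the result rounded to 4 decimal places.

The third angle is ∠L = 180° − ∠M − ∠K = 52.30°.
Law of sines: |LM| = |MK|·sin K/sin L ≈ 12.358.
Law of sines: |KL| = |MK|·sin M/sin L ≈ 9.6534.
Area = ½·|MK|·|LM|·sin M ≈ 47.194.
The altitude from L has length 2·area/|MK| ≈ 9.4389.

h_L ≈ 9.4389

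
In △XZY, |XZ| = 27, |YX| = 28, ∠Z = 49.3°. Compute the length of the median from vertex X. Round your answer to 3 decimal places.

20.483

Law of sines: sin Y = |XZ|·sin Z/|YX| ≈ 0.73106.
Since |YX| ≥ |XZ|, only the acute value applies: ∠Y ≈ 46.98°.
Then ∠X = 180° − ∠Z − ∠Y ≈ 83.72°.
Law of sines gives |ZY| = |YX|·sin X/sin Z ≈ 36.711.
Median from X: ½√(2·|YX|² + 2·|XZ|² − |ZY|²) ≈ 20.483.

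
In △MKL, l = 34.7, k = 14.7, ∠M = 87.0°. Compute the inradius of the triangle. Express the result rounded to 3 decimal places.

By the law of cosines, m² = k² + l² − 2·k·l·cos M = 1366.8, so m ≈ 36.97.
Area = ½·k·l·sin M ≈ 254.7.
Semiperimeter s = (36.97+14.7+34.7)/2 = 43.185.
Inradius = area/s = 254.7/43.185 ≈ 5.8978.

r ≈ 5.898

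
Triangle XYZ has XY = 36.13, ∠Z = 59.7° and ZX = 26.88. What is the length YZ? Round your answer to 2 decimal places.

41.25

Law of sines: sin Y = ZX·sin Z/XY ≈ 0.64235.
Since XY ≥ ZX, only the acute value applies: ∠Y ≈ 39.97°.
Then ∠X = 180° − ∠Z − ∠Y ≈ 80.33°.
Law of sines gives YZ = XY·sin X/sin Z ≈ 41.252.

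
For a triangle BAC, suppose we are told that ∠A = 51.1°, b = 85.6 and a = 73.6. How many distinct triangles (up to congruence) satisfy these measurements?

2

b·sin A = 85.6·sin(51.1°) ≈ 66.62.
Since b sin A < a < b (66.62 < 73.6 < 85.6), two triangles exist.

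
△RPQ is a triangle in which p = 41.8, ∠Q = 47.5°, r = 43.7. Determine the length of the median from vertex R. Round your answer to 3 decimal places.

m_R ≈ 31.474

By the law of cosines, q² = r² + p² − 2·r·p·cos Q = 1188.8, so q ≈ 34.479.
Median from R: ½√(2·p² + 2·q² − r²) ≈ 31.474.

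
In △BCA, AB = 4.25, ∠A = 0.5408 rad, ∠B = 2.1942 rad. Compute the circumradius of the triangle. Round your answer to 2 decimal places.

5.37

The third angle is ∠C = π − ∠A − ∠B = 0.4066 rad.
Law of sines: CA = AB·sin B/sin C ≈ 8.7249.
Law of sines: BC = AB·sin A/sin C ≈ 5.5325.
Circumradius = AB/(2 sin C) ≈ 5.3732.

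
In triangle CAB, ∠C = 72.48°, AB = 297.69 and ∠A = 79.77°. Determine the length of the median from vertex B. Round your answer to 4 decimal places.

The third angle is ∠B = 180° − ∠C − ∠A = 27.75°.
Law of sines: BC = AB·sin A/sin C ≈ 307.21.
Law of sines: CA = AB·sin B/sin C ≈ 145.35.
Median from B: ½√(2·AB² + 2·BC² − CA²) ≈ 293.63.

293.6263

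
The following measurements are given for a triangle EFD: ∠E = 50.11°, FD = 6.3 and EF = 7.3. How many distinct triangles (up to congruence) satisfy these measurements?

EF·sin E = 7.3·sin(50.11°) ≈ 5.601.
Since EF sin E < FD < EF (5.601 < 6.3 < 7.3), two triangles exist.

2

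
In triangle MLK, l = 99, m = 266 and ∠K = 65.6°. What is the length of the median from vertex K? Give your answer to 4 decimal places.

By the law of cosines, k² = m² + l² − 2·m·l·cos K = 58800, so k ≈ 242.49.
Median from K: ½√(2·m² + 2·l² − k²) ≈ 159.93.

159.9331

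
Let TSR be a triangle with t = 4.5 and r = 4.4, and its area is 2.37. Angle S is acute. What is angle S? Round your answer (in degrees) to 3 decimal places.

From area = ½·r·t·sin S, we get sin S = 2·area/(r·t) ≈ 0.23939.
Taking the acute solution, ∠S ≈ 13.85°.

13.851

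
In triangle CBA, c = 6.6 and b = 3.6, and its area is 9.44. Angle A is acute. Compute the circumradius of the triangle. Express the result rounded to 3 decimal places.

3.310

From area = ½·c·b·sin A, we get sin A = 2·area/(c·b) ≈ 0.79461.
Taking the acute solution, ∠A ≈ 52.62°.
Law of cosines then gives a ≈ 5.2602.
Circumradius = a/(2 sin A) ≈ 3.3099.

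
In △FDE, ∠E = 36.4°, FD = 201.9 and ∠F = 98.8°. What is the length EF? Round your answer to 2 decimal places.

239.74

The third angle is ∠D = 180° − ∠E − ∠F = 44.80°.
Law of sines: EF = FD·sin D/sin E ≈ 239.74.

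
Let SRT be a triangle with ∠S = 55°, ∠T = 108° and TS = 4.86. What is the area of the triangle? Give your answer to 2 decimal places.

area ≈ 31.47

The third angle is ∠R = 180° − ∠T − ∠S = 17.00°.
Law of sines: RT = TS·sin S/sin R ≈ 13.616.
Law of sines: SR = TS·sin T/sin R ≈ 15.809.
Area = ½·TS·RT·sin T ≈ 31.469.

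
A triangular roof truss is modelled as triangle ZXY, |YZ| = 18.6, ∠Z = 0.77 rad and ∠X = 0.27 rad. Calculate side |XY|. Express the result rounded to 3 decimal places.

48.544

The third angle is ∠Y = π − ∠Z − ∠X = 2.102 rad.
Law of sines: |XY| = |YZ|·sin Z/sin X ≈ 48.544.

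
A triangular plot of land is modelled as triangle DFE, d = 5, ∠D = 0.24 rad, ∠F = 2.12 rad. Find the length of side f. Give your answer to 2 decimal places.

The third angle is ∠E = π − ∠D − ∠F = 0.782 rad.
Law of sines: f = d·sin F/sin D ≈ 17.941.

17.94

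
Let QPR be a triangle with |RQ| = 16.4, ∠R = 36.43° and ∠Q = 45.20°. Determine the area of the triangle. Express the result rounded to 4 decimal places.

area ≈ 57.2761

The third angle is ∠P = 180° − ∠R − ∠Q = 98.37°.
Law of sines: |PR| = |RQ|·sin Q/sin P ≈ 11.762.
Law of sines: |QP| = |RQ|·sin R/sin P ≈ 9.8438.
Area = ½·|RQ|·|PR|·sin R ≈ 57.276.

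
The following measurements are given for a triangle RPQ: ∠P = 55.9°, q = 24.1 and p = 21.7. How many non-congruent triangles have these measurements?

2

q·sin P = 24.1·sin(55.9°) ≈ 19.96.
Since q sin P < p < q (19.96 < 21.7 < 24.1), two triangles exist.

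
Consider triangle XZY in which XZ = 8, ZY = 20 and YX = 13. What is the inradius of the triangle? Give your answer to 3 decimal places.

Semiperimeter s = (20 + 13 + 8)/2 = 20.5.
Heron's formula: area = √(20.5·0.5·7.5·12.5) ≈ 30.999.
Inradius = area/s = 30.999/20.5 ≈ 1.5121.

r ≈ 1.512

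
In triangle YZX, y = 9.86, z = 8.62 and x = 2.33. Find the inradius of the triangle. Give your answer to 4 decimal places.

0.8689

Semiperimeter s = (9.86 + 8.62 + 2.33)/2 = 10.405.
Heron's formula: area = √(10.405·0.545·1.785·8.075) ≈ 9.0409.
Inradius = area/s = 9.0409/10.405 ≈ 0.8689.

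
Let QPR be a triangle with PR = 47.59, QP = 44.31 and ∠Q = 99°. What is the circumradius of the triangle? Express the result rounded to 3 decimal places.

Law of sines: sin R = QP·sin Q/PR ≈ 0.91961.
Since PR ≥ QP, only the acute value applies: ∠R ≈ 66.87°.
Then ∠P = 180° − ∠Q − ∠R ≈ 14.13°.
Law of sines gives RQ = PR·sin P/sin Q ≈ 11.763.
Circumradius = PR/(2 sin Q) ≈ 24.092.

24.092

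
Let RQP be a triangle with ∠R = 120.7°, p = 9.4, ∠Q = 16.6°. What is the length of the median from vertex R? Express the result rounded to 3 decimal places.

m_R ≈ 4.063

The third angle is ∠P = 180° − ∠R − ∠Q = 42.70°.
Law of sines: r = p·sin R/sin P ≈ 11.918.
Law of sines: q = p·sin Q/sin P ≈ 3.9599.
Median from R: ½√(2·q² + 2·p² − r²) ≈ 4.063.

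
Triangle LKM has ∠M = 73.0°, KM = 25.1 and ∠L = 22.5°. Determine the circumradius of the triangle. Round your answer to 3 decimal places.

The third angle is ∠K = 180° − ∠M − ∠L = 84.50°.
Law of sines: ML = KM·sin K/sin L ≈ 65.287.
Law of sines: LK = KM·sin M/sin L ≈ 62.724.
Circumradius = KM/(2 sin L) ≈ 32.795.

32.795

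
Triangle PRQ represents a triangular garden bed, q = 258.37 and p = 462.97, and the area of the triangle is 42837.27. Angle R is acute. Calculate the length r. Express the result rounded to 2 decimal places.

From area = ½·q·p·sin R, we get sin R = 2·area/(q·p) ≈ 0.71624.
Taking the acute solution, ∠R ≈ 0.798 rad.
Law of cosines then gives r ≈ 337.85.

337.85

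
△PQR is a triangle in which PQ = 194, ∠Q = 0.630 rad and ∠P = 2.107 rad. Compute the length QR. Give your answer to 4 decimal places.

423.6640

The third angle is ∠R = π − ∠P − ∠Q = 0.405 rad.
Law of sines: QR = PQ·sin P/sin R ≈ 423.66.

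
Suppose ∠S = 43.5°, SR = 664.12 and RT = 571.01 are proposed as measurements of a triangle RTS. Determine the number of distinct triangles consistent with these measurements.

2

SR·sin S = 664.12·sin(43.5°) ≈ 457.2.
Since SR sin S < RT < SR (457.2 < 571.01 < 664.12), two triangles exist.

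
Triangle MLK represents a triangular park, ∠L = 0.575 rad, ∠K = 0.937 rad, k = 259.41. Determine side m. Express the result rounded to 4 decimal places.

The third angle is ∠M = π − ∠L − ∠K = 1.630 rad.
Law of sines: m = k·sin M/sin K ≈ 321.38.

321.3782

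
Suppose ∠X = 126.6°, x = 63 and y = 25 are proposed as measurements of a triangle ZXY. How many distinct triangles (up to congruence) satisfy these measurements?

y·sin X = 25·sin(126.6°) ≈ 20.07.
Since ∠X is not acute, a triangle exists only if x > y; here x > y, so there is exactly one triangle.

1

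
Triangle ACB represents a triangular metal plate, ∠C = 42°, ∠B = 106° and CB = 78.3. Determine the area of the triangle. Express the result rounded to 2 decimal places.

The third angle is ∠A = 180° − ∠C − ∠B = 32.00°.
Law of sines: BA = CB·sin C/sin A ≈ 98.87.
Law of sines: AC = CB·sin B/sin A ≈ 142.03.
Area = ½·CB·BA·sin B ≈ 3720.8.

3720.80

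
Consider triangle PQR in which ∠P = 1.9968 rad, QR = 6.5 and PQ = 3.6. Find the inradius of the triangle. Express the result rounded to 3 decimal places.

Law of sines: sin R = PQ·sin P/QR ≈ 0.50435.
Since QR ≥ PQ, only the acute value applies: ∠R ≈ 0.5286 rad.
Then ∠Q = π − ∠P − ∠R ≈ 0.6162 rad.
Law of sines gives RP = QR·sin Q/sin P ≈ 4.1251.
Area = ½·QR·PQ·sin Q ≈ 6.7616.
Semiperimeter s = (6.5+4.1251+3.6)/2 = 7.1126.
Inradius = area/s = 6.7616/7.1126 ≈ 0.95065.

r ≈ 0.951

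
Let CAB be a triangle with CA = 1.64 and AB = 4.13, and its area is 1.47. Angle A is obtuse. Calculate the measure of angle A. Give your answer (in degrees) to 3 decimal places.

From area = ½·CA·AB·sin A, we get sin A = 2·area/(CA·AB) ≈ 0.43406.
Taking the obtuse solution, ∠A ≈ 154.27°.

∠A ≈ 154.274°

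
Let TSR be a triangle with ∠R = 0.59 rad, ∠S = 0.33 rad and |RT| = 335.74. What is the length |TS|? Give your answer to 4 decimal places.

576.4440

The third angle is ∠T = π − ∠S − ∠R = 2.222 rad.
Law of sines: |TS| = |RT|·sin R/sin S ≈ 576.44.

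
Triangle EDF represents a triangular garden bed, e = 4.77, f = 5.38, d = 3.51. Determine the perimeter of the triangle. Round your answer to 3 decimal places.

Perimeter = 4.77 + 3.51 + 5.38 = 13.66.

perimeter ≈ 13.660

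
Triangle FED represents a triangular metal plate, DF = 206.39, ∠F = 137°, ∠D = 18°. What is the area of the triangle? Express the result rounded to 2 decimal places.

The third angle is ∠E = 180° − ∠D − ∠F = 25.00°.
Law of sines: ED = DF·sin F/sin E ≈ 333.06.
Law of sines: FE = DF·sin D/sin E ≈ 150.91.
Area = ½·DF·ED·sin D ≈ 10621.

area ≈ 10620.98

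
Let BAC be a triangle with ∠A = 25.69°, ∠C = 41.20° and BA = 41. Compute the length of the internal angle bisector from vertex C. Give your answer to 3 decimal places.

The third angle is ∠B = 180° − ∠A − ∠C = 113.11°.
Law of sines: AC = BA·sin B/sin C ≈ 57.25.
Law of sines: CB = BA·sin A/sin C ≈ 26.983.
The bisector from C has length 2·AC·CB·cos(∠C/2)/(AC+CB) ≈ 34.334.

34.334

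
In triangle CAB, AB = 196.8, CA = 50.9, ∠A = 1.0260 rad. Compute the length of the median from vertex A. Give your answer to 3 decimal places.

By the law of cosines, BC² = CA² + AB² − 2·CA·AB·cos A = 30938, so BC ≈ 175.89.
Median from A: ½√(2·CA² + 2·AB² − BC²) ≈ 113.69.

m_A ≈ 113.692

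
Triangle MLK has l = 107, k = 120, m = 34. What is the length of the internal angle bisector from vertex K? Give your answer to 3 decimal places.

By the law of cosines, cos K = (m² + l² − k²) / (2·m·l) ≈ -0.24670, so ∠K ≈ 104.28°.
The bisector from K has length 2·m·l·cos(∠K/2)/(m+l) ≈ 31.67.

t_K ≈ 31.670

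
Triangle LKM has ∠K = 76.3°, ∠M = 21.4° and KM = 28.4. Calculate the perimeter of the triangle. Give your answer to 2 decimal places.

66.70

The third angle is ∠L = 180° − ∠K − ∠M = 82.30°.
Law of sines: ML = KM·sin K/sin L ≈ 27.843.
Law of sines: LK = KM·sin M/sin L ≈ 10.457.
Semiperimeter s = (28.4+27.843+10.457)/2 = 33.35.
Perimeter = 28.4 + 27.843 + 10.457 = 66.7.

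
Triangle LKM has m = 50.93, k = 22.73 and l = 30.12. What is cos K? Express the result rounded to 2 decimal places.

cos K ≈ 0.97

By the law of cosines, cos K = (m² + l² − k²) / (2·m·l) ≈ 0.97275, so ∠K ≈ 13.41°.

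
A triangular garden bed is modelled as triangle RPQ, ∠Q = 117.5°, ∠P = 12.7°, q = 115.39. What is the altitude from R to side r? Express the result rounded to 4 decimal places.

The third angle is ∠R = 180° − ∠P − ∠Q = 49.80°.
Law of sines: r = q·sin R/sin Q ≈ 99.361.
Law of sines: p = q·sin P/sin Q ≈ 28.599.
Area = ½·q·r·sin P ≈ 1260.3.
The altitude from R has length 2·area/r ≈ 25.368.

25.3681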